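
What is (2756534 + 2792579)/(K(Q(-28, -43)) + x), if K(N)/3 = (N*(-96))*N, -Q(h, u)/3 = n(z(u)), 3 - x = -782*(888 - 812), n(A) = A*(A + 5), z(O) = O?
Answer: -5549113/6920466517 ≈ -0.00080184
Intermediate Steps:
n(A) = A*(5 + A)
x = 59435 (x = 3 - (-782)*(888 - 812) = 3 - (-782)*76 = 3 - 1*(-59432) = 3 + 59432 = 59435)
Q(h, u) = -3*u*(5 + u)
K(N) = -288*N² (K(N) = 3*((N*(-96))*N) = 3*((-96*N)*N) = 3*(-96*N²) = -288*N²)
(2756534 + 2792579)/(K(Q(-28, -43)) + x) = (2756534 + 2792579)/(-288*16641*(5 - 43)² + 59435) = 5549113/(-288*(-3*(-43)*(-38))² + 59435) = 5549113/(-288*(-4902)² + 59435) = 5549113/(-288*24029604 + 59435) = 5549113/(-6920525952 + 59435) = 5549113/(-6920466517) = 5549113*(-1/6920466517) = -5549113/6920466517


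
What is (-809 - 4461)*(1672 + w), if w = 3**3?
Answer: -8953730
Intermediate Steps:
w = 27
(-809 - 4461)*(1672 + w) = (-809 - 4461)*(1672 + 27) = -5270*1699 = -8953730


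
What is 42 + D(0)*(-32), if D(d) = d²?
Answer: 42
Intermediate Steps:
42 + D(0)*(-32) = 42 + 0²*(-32) = 42 + 0*(-32) = 42 + 0 = 42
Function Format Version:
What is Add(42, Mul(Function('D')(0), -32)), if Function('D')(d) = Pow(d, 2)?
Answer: 42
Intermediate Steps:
Add(42, Mul(Function('D')(0), -32)) = Add(42, Mul(Pow(0, 2), -32)) = Add(42, Mul(0, -32)) = Add(42, 0) = 42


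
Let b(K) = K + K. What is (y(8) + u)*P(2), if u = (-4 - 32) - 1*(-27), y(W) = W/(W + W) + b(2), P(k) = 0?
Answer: 0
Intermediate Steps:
b(K) = 2*K
y(W) = 9/2 (y(W) = W/(W + W) + 2*2 = W/((2*W)) + 4 = W*(1/(2*W)) + 4 = ½ + 4 = 9/2)
u = -9 (u = -36 + 27 = -9)
(y(8) + u)*P(2) = (9/2 - 9)*0 = -9/2*0 = 0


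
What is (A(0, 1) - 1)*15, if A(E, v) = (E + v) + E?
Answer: 0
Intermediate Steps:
A(E, v) = v + 2*E
(A(0, 1) - 1)*15 = ((1 + 2*0) - 1)*15 = ((1 + 0) - 1)*15 = (1 - 1)*15 = 0*15 = 0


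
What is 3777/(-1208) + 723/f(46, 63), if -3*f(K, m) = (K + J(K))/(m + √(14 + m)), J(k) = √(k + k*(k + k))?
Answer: 164892057/56776 - 136647*√4278/2162 - 2169*√329406/2162 + 2169*√77/47 ≈ -1400.5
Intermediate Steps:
J(k) = √(k + 2*k²) (J(k) = √(k + k*(2*k)) = √(k + 2*k²))
f(K, m) = -(K + √(K*(1 + 2*K)))/(3*(m + √(14 + m)))
3777/(-1208) + 723/f(46, 63) = 3777/(-1208) + 723/(((-1*46 - √(46*(1 + 2*46)))/(3*(63 + √(14 + 63))))) = 3777*(-1/1208) + 723/(((-46 - √(46*(1 + 92)))/(3*(63 + √77)))) = -3777/1208 + 723/(((-46 - √(46*93))/(3*(63 + √77)))) = -3777/1208 + 723/(((-46 - √4278)/(3*(63 + √77)))) = -3777/1208 + 723*(3*(63 + √77)/(-46 - √4278)) = -3777/1208 + 2169*(63 + √77)/(-46 - √4278)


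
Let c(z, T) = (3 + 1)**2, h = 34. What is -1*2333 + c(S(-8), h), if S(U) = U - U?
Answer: -2317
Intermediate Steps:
S(U) = 0
c(z, T) = 16 (c(z, T) = 4**2 = 16)
-1*2333 + c(S(-8), h) = -1*2333 + 16 = -2333 + 16 = -2317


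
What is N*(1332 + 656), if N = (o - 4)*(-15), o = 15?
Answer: -328020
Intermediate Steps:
N = -165 (N = (15 - 4)*(-15) = 11*(-15) = -165)
N*(1332 + 656) = -165*(1332 + 656) = -165*1988 = -328020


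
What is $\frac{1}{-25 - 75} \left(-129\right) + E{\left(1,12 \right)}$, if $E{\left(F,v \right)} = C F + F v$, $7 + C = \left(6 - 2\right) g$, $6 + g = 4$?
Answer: $- \frac{171}{100} \approx -1.71$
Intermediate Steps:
$g = -2$ ($g = -6 + 4 = -2$)
$C = -15$ ($C = -7 + \left(6 - 2\right) \left(-2\right) = -7 + 4 \left(-2\right) = -7 - 8 = -15$)
$E{\left(F,v \right)} = - 15 F + F v$
$\frac{1}{-25 - 75} \left(-129\right) + E{\left(1,12 \right)} = \frac{1}{-25 - 75} \left(-129\right) + 1 \left(-15 + 12\right) = \frac{1}{-100} \left(-129\right) + 1 \left(-3\right) = \left(- \frac{1}{100}\right) \left(-129\right) - 3 = \frac{129}{100} - 3 = - \frac{171}{100}$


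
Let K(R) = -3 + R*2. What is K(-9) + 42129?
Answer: 42108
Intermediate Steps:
K(R) = -3 + 2*R
K(-9) + 42129 = (-3 + 2*(-9)) + 42129 = (-3 - 18) + 42129 = -21 + 42129 = 42108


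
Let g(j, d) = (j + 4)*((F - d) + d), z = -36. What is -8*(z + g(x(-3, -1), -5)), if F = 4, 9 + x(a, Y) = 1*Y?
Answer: 480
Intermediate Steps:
x(a, Y) = -9 + Y (x(a, Y) = -9 + 1*Y = -9 + Y)
g(j, d) = 16 + 4*j (g(j, d) = (j + 4)*((4 - d) + d) = (4 + j)*4 = 16 + 4*j)
-8*(z + g(x(-3, -1), -5)) = -8*(-36 + (16 + 4*(-9 - 1))) = -8*(-36 + (16 + 4*(-10))) = -8*(-36 + (16 - 40)) = -8*(-36 - 24) = -8*(-60) = 480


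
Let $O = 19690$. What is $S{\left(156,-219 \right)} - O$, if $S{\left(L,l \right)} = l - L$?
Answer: $-20065$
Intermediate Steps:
$S{\left(156,-219 \right)} - O = \left(-219 - 156\right) - 19690 = -375 - 19690 = -20065$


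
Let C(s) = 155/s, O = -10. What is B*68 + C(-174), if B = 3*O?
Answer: -355115/174 ≈ -2040.9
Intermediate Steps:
B = -30 (B = 3*(-10) = -30)
B*68 + C(-174) = -30*68 + 155/(-174) = -2040 + 155*(-1/174) = -2040 - 155/174 = -355115/174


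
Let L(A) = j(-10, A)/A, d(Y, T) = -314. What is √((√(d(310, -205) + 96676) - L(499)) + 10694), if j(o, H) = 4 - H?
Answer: √(2663063699 + 249001*√96362)/499 ≈ 104.91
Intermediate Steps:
L(A) = (4 - A)/A
√((√(d(310, -205) + 96676) - L(499)) + 10694) = √((√(-314 + 96676) - (4 - 1*499)/499) + 10694) = √((√96362 - (4 - 499)/499) + 10694) = √((√96362 - (-495)/499) + 10694) = √((√96362 - 1*(-495/499)) + 10694) = √((√96362 + 495/499) + 10694) = √((495/499 + √96362) + 10694) = √(5336801/499 + √96362)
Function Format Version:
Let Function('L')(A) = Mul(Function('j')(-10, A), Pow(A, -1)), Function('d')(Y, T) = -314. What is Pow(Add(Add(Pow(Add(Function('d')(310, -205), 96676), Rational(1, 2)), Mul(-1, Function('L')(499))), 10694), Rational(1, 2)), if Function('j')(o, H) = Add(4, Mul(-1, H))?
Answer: Mul(Rational(1, 499), Pow(Add(2663063699, Mul(249001, Pow(96362, Rational(1, 2)))), Rational(1, 2))) ≈ 104.91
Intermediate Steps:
Function('L')(A) = Mul(Pow(A, -1), Add(4, Mul(-1, A))) (Function('L')(A) = Mul(Add(4, Mul(-1, A)), Pow(A, -1)) = Mul(Pow(A, -1), Add(4, Mul(-1, A))))
Pow(Add(Add(Pow(Add(Function('d')(310, -205), 96676), Rational(1, 2)), Mul(-1, Function('L')(499))), 10694), Rational(1, 2)) = Pow(Add(Add(Pow(Add(-314, 96676), Rational(1, 2)), Mul(-1, Mul(Pow(499, -1), Add(4, Mul(-1, 499))))), 10694), Rational(1, 2)) = Pow(Add(Add(Pow(96362, Rational(1, 2)), Mul(-1, Mul(Rational(1, 499), Add(4, -499)))), 10694), Rational(1, 2)) = Pow(Add(Add(Pow(96362, Rational(1, 2)), Mul(-1, Mul(Rational(1, 499), -495))), 10694), Rational(1, 2)) = Pow(Add(Add(Pow(96362, Rational(1, 2)), Mul(-1, Rational(-495, 499))), 10694), Rational(1, 2)) = Pow(Add(Add(Pow(96362, Rational(1, 2)), Rational(495, 499)), 10694), Rational(1, 2)) = Pow(Add(Add(Rational(495, 499), Pow(96362, Rational(1, 2))), 10694), Rational(1, 2)) = Pow(Add(Rational(5336801, 499), Pow(96362, Rational(1, 2))), Rational(1, 2))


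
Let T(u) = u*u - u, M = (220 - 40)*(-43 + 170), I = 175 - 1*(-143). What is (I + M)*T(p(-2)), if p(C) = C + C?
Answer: 463560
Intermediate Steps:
p(C) = 2*C
I = 318 (I = 175 + 143 = 318)
M = 22860 (M = 180*127 = 22860)
T(u) = u² - u
(I + M)*T(p(-2)) = (318 + 22860)*((2*(-2))*(-1 + 2*(-2))) = 23178*(-4*(-1 - 4)) = 23178*(-4*(-5)) = 23178*20 = 463560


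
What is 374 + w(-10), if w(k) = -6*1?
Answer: 368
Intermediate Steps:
w(k) = -6
374 + w(-10) = 374 - 6 = 368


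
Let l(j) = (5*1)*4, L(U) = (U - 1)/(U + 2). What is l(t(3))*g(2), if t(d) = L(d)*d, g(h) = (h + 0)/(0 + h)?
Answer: 20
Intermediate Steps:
g(h) = 1 (g(h) = h/h = 1)
L(U) = (-1 + U)/(2 + U)
t(d) = d*(-1 + d)/(2 + d) (t(d) = ((-1 + d)/(2 + d))*d = d*(-1 + d)/(2 + d))
l(j) = 20 (l(j) = 5*4 = 20)
l(t(3))*g(2) = 20*1 = 20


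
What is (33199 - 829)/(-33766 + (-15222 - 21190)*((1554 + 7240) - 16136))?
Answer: 5395/44550523 ≈ 0.00012110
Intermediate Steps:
(33199 - 829)/(-33766 + (-15222 - 21190)*((1554 + 7240) - 16136)) = 32370/(-33766 - 36412*(8794 - 16136)) = 32370/(-33766 - 36412*(-7342)) = 32370/(-33766 + 267336904) = 32370/267303138 = 32370*(1/267303138) = 5395/44550523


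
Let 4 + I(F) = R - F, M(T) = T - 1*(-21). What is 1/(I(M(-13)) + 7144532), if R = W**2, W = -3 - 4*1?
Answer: 1/7144569 ≈ 1.3997e-7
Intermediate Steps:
M(T) = 21 + T (M(T) = T + 21 = 21 + T)
W = -7 (W = -3 - 4 = -7)
R = 49 (R = (-7)**2 = 49)
I(F) = 45 - F (I(F) = -4 + (49 - F) = 45 - F)
1/(I(M(-13)) + 7144532) = 1/((45 - (21 - 13)) + 7144532) = 1/((45 - 1*8) + 7144532) = 1/((45 - 8) + 7144532) = 1/(37 + 7144532) = 1/7144569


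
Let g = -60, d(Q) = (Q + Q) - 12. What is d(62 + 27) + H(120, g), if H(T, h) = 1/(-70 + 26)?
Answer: 7303/44 ≈ 165.98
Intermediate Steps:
d(Q) = -12 + 2*Q (d(Q) = 2*Q - 12 = -12 + 2*Q)
H(T, h) = -1/44 (H(T, h) = 1/(-44) = -1/44)
d(62 + 27) + H(120, g) = (-12 + 2*(62 + 27)) - 1/44 = (-12 + 2*89) - 1/44 = (-12 + 178) - 1/44 = 166 - 1/44 = 7303/44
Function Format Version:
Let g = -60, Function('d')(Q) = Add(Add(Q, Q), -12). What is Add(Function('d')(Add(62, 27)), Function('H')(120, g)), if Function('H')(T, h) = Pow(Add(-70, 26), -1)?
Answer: Rational(7303, 44) ≈ 165.98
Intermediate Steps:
Function('d')(Q) = Add(-12, Mul(2, Q)) (Function('d')(Q) = Add(Mul(2, Q), -12) = Add(-12, Mul(2, Q)))
Function('H')(T, h) = Rational(-1, 44) (Function('H')(T, h) = Pow(-44, -1) = Rational(-1, 44))
Add(Function('d')(Add(62, 27)), Function('H')(120, g)) = Add(Add(-12, Mul(2, Add(62, 27))), Rational(-1, 44)) = Add(Add(-12, Mul(2, 89)), Rational(-1, 44)) = Add(Add(-12, 178), Rational(-1, 44)) = Add(166, Rational(-1, 44)) = Rational(7303, 44)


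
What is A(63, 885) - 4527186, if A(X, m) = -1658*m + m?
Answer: -5993631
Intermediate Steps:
A(X, m) = -1657*m
A(63, 885) - 4527186 = -1657*885 - 4527186 = -1466445 - 4527186 = -5993631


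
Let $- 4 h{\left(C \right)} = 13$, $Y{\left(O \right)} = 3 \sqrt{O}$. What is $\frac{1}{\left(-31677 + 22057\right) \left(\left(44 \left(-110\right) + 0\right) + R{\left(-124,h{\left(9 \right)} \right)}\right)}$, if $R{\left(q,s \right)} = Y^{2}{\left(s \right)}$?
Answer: $\frac{1}{46842185} \approx 2.1348 \cdot 10^{-8}$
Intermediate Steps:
$h{\left(C \right)} = - \frac{13}{4}$ ($h{\left(C \right)} = \left(- \frac{1}{4}\right) 13 = - \frac{13}{4}$)
$R{\left(q,s \right)} = 9 s$ ($R{\left(q,s \right)} = \left(3 \sqrt{s}\right)^{2} = 9 s$)
$\frac{1}{\left(-31677 + 22057\right) \left(\left(44 \left(-110\right) + 0\right) + R{\left(-124,h{\left(9 \right)} \right)}\right)} = \frac{1}{\left(-31677 + 22057\right) \left(\left(44 \left(-110\right) + 0\right) + 9 \left(- \frac{13}{4}\right)\right)} = \frac{1}{\left(-9620\right) \left(\left(-4840 + 0\right) - \frac{117}{4}\right)} = \frac{1}{\left(-9620\right) \left(-4840 - \frac{117}{4}\right)} = \frac{1}{\left(-9620\right) \left(- \frac{19477}{4}\right)} = \frac{1}{46842185}$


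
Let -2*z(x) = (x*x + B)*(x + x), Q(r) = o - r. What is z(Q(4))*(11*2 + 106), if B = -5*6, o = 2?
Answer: -6656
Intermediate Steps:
Q(r) = 2 - r
B = -30
z(x) = -x*(-30 + x²) (z(x) = -(x*x - 30)*(x + x)/2 = -(x² - 30)*2*x/2 = -(-30 + x²)*2*x/2 = -x*(-30 + x²))
z(Q(4))*(11*2 + 106) = ((2 - 1*4)*(30 - (2 - 1*4)²))*(11*2 + 106) = ((2 - 4)*(30 - (2 - 4)²))*(22 + 106) = -2*(30 - 1*(-2)²)*128 = -2*(30 - 1*4)*128 = -2*(30 - 4)*128 = -2*26*128 = -52*128 = -6656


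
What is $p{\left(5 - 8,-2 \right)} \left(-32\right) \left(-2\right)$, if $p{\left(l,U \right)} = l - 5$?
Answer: $-512$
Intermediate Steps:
$p{\left(l,U \right)} = -5 + l$
$p{\left(5 - 8,-2 \right)} \left(-32\right) \left(-2\right) = \left(-5 + \left(5 - 8\right)\right) \left(-32\right) \left(-2\right) = \left(-5 - 3\right) \left(-32\right) \left(-2\right) = \left(-8\right) \left(-32\right) \left(-2\right) = 256 \left(-2\right) = -512$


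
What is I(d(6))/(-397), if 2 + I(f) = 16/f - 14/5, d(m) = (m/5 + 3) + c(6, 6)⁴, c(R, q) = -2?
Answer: 2024/200485 ≈ 0.010096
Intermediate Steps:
d(m) = 19 + m/5 (d(m) = (m/5 + 3) + (-2)⁴ = (m*(⅕) + 3) + 16 = (m/5 + 3) + 16 = (3 + m/5) + 16 = 19 + m/5)
I(f) = -24/5 + 16/f (I(f) = -2 + (16/f - 14/5) = -2 + (-14/5 + 16/f) = -24/5 + 16/f)
I(d(6))/(-397) = (-24/5 + 16/(19 + (⅕)*6))/(-397) = (-24/5 + 16/(19 + 6/5))*(-1/397) = (-24/5 + 16/(101/5))*(-1/397) = (-24/5 + 16*(5/101))*(-1/397) = (-24/5 + 80/101)*(-1/397) = -2024/505*(-1/397) = 2024/200485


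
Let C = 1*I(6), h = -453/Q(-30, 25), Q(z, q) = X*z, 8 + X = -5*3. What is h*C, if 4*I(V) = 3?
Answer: -453/920 ≈ -0.49239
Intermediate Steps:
X = -23 (X = -8 - 5*3 = -8 - 15 = -23)
I(V) = 3/4 (I(V) = (1/4)*3 = 3/4)
Q(z, q) = -23*z
h = -151/230 (h = -453/((-23*(-30))) = -453/690 = -453*1/690 = -151/230 ≈ -0.65652)
C = 3/4 (C = 1*(3/4) = 3/4 ≈ 0.75000)
h*C = -151/230*3/4 = -453/920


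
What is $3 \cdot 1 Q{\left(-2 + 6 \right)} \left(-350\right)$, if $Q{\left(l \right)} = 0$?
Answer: $0$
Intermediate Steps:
$3 \cdot 1 Q{\left(-2 + 6 \right)} \left(-350\right) = 3 \cdot 1 \cdot 0 \left(-350\right) = 3 \cdot 0 \left(-350\right) = 0 \left(-350\right) = 0$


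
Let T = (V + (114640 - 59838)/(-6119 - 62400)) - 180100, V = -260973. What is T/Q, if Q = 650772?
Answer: -915816233/1351219596 ≈ -0.67777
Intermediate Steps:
T = -2747448699/6229 (T = (-260973 + (114640 - 59838)/(-6119 - 62400)) - 180100 = (-260973 + 54802/(-68519)) - 180100 = (-260973 + 54802*(-1/68519)) - 180100 = (-260973 - 4982/6229) - 180100 = -1625605799/6229 - 180100 = -2747448699/6229 ≈ -4.4107e+5)
T/Q = -2747448699/6229/650772 = -2747448699/6229*1/650772 = -915816233/1351219596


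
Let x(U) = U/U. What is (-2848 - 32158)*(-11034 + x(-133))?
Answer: 386221198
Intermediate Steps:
x(U) = 1
(-2848 - 32158)*(-11034 + x(-133)) = (-2848 - 32158)*(-11034 + 1) = -35006*(-11033) = 386221198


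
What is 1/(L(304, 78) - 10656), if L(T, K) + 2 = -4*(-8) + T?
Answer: -1/10322 ≈ -9.6880e-5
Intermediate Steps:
L(T, K) = 30 + T (L(T, K) = -2 + (-4*(-8) + T) = -2 + (32 + T) = 30 + T)
1/(L(304, 78) - 10656) = 1/((30 + 304) - 10656) = 1/(334 - 10656) = 1/(-10322) = -1/10322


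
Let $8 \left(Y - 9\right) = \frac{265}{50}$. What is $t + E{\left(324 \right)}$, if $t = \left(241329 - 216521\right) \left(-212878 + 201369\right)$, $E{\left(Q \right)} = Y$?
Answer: $- \frac{22841220987}{80} \approx -2.8552 \cdot 10^{8}$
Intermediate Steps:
$Y = \frac{773}{80}$ ($Y = 9 + \frac{265 \cdot \frac{1}{50}}{8} = 9 + \frac{1}{8} \cdot \frac{53}{10} = 9 + \frac{53}{80} = \frac{773}{80} \approx 9.6625$)
$E{\left(Q \right)} = \frac{773}{80}$
$t = -285515272$ ($t = 24808 \left(-11509\right) = -285515272$)
$t + E{\left(324 \right)} = -285515272 + \frac{773}{80} = - \frac{22841220987}{80}$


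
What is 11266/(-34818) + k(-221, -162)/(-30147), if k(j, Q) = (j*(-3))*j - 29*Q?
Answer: 766404458/174943041 ≈ 4.3809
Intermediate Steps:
k(j, Q) = -29*Q - 3*j**2 (k(j, Q) = (-3*j)*j - 29*Q = -3*j**2 - 29*Q = -29*Q - 3*j**2)
11266/(-34818) + k(-221, -162)/(-30147) = 11266/(-34818) + (-29*(-162) - 3*(-221)**2)/(-30147) = 11266*(-1/34818) + (4698 - 3*48841)*(-1/30147) = -5633/17409 + (4698 - 146523)*(-1/30147) = -5633/17409 - 141825*(-1/30147) = -5633/17409 + 47275/10049 = 766404458/174943041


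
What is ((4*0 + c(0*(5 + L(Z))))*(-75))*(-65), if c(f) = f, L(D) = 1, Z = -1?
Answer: 0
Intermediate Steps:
((4*0 + c(0*(5 + L(Z))))*(-75))*(-65) = ((4*0 + 0*(5 + 1))*(-75))*(-65) = ((0 + 0*6)*(-75))*(-65) = ((0 + 0)*(-75))*(-65) = (0*(-75))*(-65) = 0*(-65) = 0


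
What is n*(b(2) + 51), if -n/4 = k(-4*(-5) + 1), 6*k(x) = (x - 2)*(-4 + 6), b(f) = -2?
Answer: -3724/3 ≈ -1241.3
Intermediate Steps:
k(x) = -⅔ + x/3 (k(x) = ((x - 2)*(-4 + 6))/6 = ((-2 + x)*2)/6 = (-4 + 2*x)/6 = -⅔ + x/3)
n = -76/3 (n = -4*(-⅔ + (-4*(-5) + 1)/3) = -4*(-⅔ + (20 + 1)/3) = -4*(-⅔ + (⅓)*21) = -4*(-⅔ + 7) = -4*19/3 = -76/3 ≈ -25.333)
n*(b(2) + 51) = -76*(-2 + 51)/3 = -76/3*49 = -3724/3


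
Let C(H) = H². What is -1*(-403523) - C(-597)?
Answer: 47114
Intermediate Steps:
-1*(-403523) - C(-597) = -1*(-403523) - 1*(-597)² = 403523 - 1*356409 = 403523 - 356409 = 47114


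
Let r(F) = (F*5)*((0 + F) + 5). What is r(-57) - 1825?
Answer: 12995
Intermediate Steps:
r(F) = 5*F*(5 + F) (r(F) = (5*F)*(F + 5) = (5*F)*(5 + F) = 5*F*(5 + F))
r(-57) - 1825 = 5*(-57)*(5 - 57) - 1825 = 5*(-57)*(-52) - 1825 = 14820 - 1825 = 12995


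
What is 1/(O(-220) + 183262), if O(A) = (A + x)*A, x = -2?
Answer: 1/232102 ≈ 4.3085e-6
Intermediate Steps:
O(A) = A*(-2 + A) (O(A) = (A - 2)*A = (-2 + A)*A = A*(-2 + A))
1/(O(-220) + 183262) = 1/(-220*(-2 - 220) + 183262) = 1/(-220*(-222) + 183262) = 1/(48840 + 183262) = 1/232102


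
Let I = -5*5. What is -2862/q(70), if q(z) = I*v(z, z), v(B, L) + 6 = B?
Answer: 1431/800 ≈ 1.7887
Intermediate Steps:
v(B, L) = -6 + B
I = -25
q(z) = 150 - 25*z (q(z) = -25*(-6 + z) = 150 - 25*z)
-2862/q(70) = -2862/(150 - 25*70) = -2862/(150 - 1750) = -2862/(-1600) = -2862*(-1/1600) = 1431/800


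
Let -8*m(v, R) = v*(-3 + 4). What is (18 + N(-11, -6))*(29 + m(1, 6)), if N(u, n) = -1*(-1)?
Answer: 4389/8 ≈ 548.63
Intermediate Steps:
N(u, n) = 1
m(v, R) = -v/8 (m(v, R) = -v*(-3 + 4)/8 = -v/8)
(18 + N(-11, -6))*(29 + m(1, 6)) = (18 + 1)*(29 - ⅛*1) = 19*(29 - ⅛) = 19*(231/8) = 4389/8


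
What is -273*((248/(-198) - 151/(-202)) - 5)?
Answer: 10018099/6666 ≈ 1502.9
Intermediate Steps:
-273*((248/(-198) - 151/(-202)) - 5) = -273*((248*(-1/198) - 151*(-1/202)) - 5) = -273*((-124/99 + 151/202) - 5) = -273*(-10099/19998 - 5) = -273*(-110089/19998) = 10018099/6666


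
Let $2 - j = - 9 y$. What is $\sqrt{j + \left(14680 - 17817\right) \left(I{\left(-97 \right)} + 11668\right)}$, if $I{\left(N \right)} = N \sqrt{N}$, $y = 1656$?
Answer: $\sqrt{-36587610 + 304289 i \sqrt{97}} \approx 247.52 + 6053.8 i$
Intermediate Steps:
$I{\left(N \right)} = N^{\frac{3}{2}}$
$j = 14906$ ($j = 2 - \left(-9\right) 1656 = 2 - -14904 = 2 + 14904 = 14906$)
$\sqrt{j + \left(14680 - 17817\right) \left(I{\left(-97 \right)} + 11668\right)} = \sqrt{14906 + \left(14680 - 17817\right) \left(\left(-97\right)^{\frac{3}{2}} + 11668\right)} = \sqrt{14906 - 3137 \left(- 97 i \sqrt{97} + 11668\right)} = \sqrt{14906 - 3137 \left(11668 - 97 i \sqrt{97}\right)} = \sqrt{14906 - \left(36602516 - 304289 i \sqrt{97}\right)} = \sqrt{-36587610 + 304289 i \sqrt{97}}$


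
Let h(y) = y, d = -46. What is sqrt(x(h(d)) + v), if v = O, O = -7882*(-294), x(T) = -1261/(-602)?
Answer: sqrt(839802447554)/602 ≈ 1522.3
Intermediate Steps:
x(T) = 1261/602 (x(T) = -1261*(-1/602) = 1261/602)
O = 2317308
v = 2317308
sqrt(x(h(d)) + v) = sqrt(1261/602 + 2317308) = sqrt(1395020677/602) = sqrt(839802447554)/602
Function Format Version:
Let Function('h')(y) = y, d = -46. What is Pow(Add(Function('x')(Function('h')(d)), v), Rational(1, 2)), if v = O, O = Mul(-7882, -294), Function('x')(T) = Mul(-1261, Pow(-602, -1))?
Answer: Mul(Rational(1, 602), Pow(839802447554, Rational(1, 2))) ≈ 1522.3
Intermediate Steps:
Function('x')(T) = Rational(1261, 602) (Function('x')(T) = Mul(-1261, Rational(-1, 602)) = Rational(1261, 602))
O = 2317308
v = 2317308
Pow(Add(Function('x')(Function('h')(d)), v), Rational(1, 2)) = Pow(Add(Rational(1261, 602), 2317308), Rational(1, 2)) = Pow(Rational(1395020677, 602), Rational(1, 2)) = Mul(Rational(1, 602), Pow(839802447554, Rational(1, 2)))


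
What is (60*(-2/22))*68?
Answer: -4080/11 ≈ -370.91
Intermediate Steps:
(60*(-2/22))*68 = (60*(-2*1/22))*68 = (60*(-1/11))*68 = -60/11*68 = -4080/11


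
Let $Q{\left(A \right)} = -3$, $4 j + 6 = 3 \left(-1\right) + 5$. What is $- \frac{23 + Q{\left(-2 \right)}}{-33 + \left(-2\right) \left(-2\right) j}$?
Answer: $\frac{20}{37} \approx 0.54054$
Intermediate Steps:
$j = -1$ ($j = - \frac{3}{2} + \frac{3 \left(-1\right) + 5}{4} = - \frac{3}{2} + \frac{-3 + 5}{4} = - \frac{3}{2} + \frac{1}{4} \cdot 2 = - \frac{3}{2} + \frac{1}{2} = -1$)
$- \frac{23 + Q{\left(-2 \right)}}{-33 + \left(-2\right) \left(-2\right) j} = - \frac{23 - 3}{-33 + \left(-2\right) \left(-2\right) \left(-1\right)} = - \frac{20}{-33 + 4 \left(-1\right)} = - \frac{20}{-33 - 4} = - \frac{20}{-37} = - \frac{20 \left(-1\right)}{37} = \left(-1\right) \left(- \frac{20}{37}\right) = \frac{20}{37}$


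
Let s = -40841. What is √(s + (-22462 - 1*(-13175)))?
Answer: 4*I*√3133 ≈ 223.89*I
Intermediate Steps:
√(s + (-22462 - 1*(-13175))) = √(-40841 + (-22462 - 1*(-13175))) = √(-40841 + (-22462 + 13175)) = √(-40841 - 9287) = √(-50128) = 4*I*√3133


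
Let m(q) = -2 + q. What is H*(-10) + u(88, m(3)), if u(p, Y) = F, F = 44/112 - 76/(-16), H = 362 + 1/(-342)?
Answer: -4326949/1197 ≈ -3614.8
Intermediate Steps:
H = 123803/342 (H = 362 - 1/342 = 123803/342 ≈ 362.00)
F = 36/7 (F = 44*(1/112) - 76*(-1/16) = 11/28 + 19/4 = 36/7 ≈ 5.1429)
u(p, Y) = 36/7
H*(-10) + u(88, m(3)) = (123803/342)*(-10) + 36/7 = -619015/171 + 36/7 = -4326949/1197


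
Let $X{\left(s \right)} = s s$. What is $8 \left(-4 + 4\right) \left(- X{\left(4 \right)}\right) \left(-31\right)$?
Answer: $0$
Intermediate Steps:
$X{\left(s \right)} = s^{2}$
$8 \left(-4 + 4\right) \left(- X{\left(4 \right)}\right) \left(-31\right) = 8 \left(-4 + 4\right) \left(- 4^{2}\right) \left(-31\right) = 8 \cdot 0 \left(\left(-1\right) 16\right) \left(-31\right) = 8 \cdot 0 \left(-16\right) \left(-31\right) = 8 \cdot 0 \left(-31\right) = 0 \left(-31\right) = 0$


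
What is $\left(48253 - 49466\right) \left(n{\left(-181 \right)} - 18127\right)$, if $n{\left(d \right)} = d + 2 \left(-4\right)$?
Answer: $22217308$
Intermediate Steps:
$n{\left(d \right)} = -8 + d$ ($n{\left(d \right)} = d - 8 = -8 + d$)
$\left(48253 - 49466\right) \left(n{\left(-181 \right)} - 18127\right) = \left(48253 - 49466\right) \left(\left(-8 - 181\right) - 18127\right) = - 1213 \left(-189 - 18127\right) = \left(-1213\right) \left(-18316\right) = 22217308$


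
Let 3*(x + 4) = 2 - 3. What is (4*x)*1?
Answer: -52/3 ≈ -17.333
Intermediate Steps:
x = -13/3 (x = -4 + (2 - 3)/3 = -4 + (⅓)*(-1) = -4 - ⅓ = -13/3 ≈ -4.3333)
(4*x)*1 = (4*(-13/3))*1 = -52/3*1 = -52/3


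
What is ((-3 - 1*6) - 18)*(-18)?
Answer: 486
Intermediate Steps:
((-3 - 1*6) - 18)*(-18) = ((-3 - 6) - 18)*(-18) = (-9 - 18)*(-18) = -27*(-18) = 486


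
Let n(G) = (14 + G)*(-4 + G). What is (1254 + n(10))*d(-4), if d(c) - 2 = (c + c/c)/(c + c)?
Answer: 13281/4 ≈ 3320.3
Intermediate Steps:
n(G) = (-4 + G)*(14 + G)
d(c) = 2 + (1 + c)/(2*c) (d(c) = 2 + (c + c/c)/(c + c) = 2 + (c + 1)/((2*c)) = 2 + (1 + c)*(1/(2*c)) = 2 + (1 + c)/(2*c))
(1254 + n(10))*d(-4) = (1254 + (-56 + 10² + 10*10))*((½)*(1 + 5*(-4))/(-4)) = (1254 + (-56 + 100 + 100))*((½)*(-¼)*(1 - 20)) = (1254 + 144)*((½)*(-¼)*(-19)) = 1398*(19/8) = 13281/4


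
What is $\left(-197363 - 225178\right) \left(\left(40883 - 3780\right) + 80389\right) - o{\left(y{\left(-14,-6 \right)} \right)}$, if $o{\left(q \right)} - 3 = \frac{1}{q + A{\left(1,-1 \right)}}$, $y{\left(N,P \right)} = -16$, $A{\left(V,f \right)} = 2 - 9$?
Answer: $- \frac{1141839305024}{23} \approx -4.9645 \cdot 10^{10}$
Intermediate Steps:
$A{\left(V,f \right)} = -7$ ($A{\left(V,f \right)} = 2 - 9 = -7$)
$o{\left(q \right)} = 3 + \frac{1}{-7 + q}$ ($o{\left(q \right)} = 3 + \frac{1}{q - 7} = 3 + \frac{1}{-7 + q}$)
$\left(-197363 - 225178\right) \left(\left(40883 - 3780\right) + 80389\right) - o{\left(y{\left(-14,-6 \right)} \right)} = \left(-197363 - 225178\right) \left(\left(40883 - 3780\right) + 80389\right) - \frac{-20 + 3 \left(-16\right)}{-7 - 16} = - 422541 \left(37103 + 80389\right) - \frac{-20 - 48}{-23} = \left(-422541\right) 117492 - \left(- \frac{1}{23}\right) \left(-68\right) = -49645187172 - \frac{68}{23} = - \frac{1141839305024}{23}$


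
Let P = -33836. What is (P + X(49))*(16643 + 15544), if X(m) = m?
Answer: -1087502169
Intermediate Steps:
(P + X(49))*(16643 + 15544) = (-33836 + 49)*(16643 + 15544) = -33787*32187 = -1087502169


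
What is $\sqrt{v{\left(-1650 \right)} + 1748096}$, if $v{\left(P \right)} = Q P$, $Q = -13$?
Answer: $\sqrt{1769546} \approx 1330.2$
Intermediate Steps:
$v{\left(P \right)} = - 13 P$
$\sqrt{v{\left(-1650 \right)} + 1748096} = \sqrt{\left(-13\right) \left(-1650\right) + 1748096} = \sqrt{21450 + 1748096} = \sqrt{1769546}$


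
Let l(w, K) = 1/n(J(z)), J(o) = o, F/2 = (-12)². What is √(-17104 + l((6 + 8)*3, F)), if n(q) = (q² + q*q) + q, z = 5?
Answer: I*√51739545/55 ≈ 130.78*I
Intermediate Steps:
F = 288 (F = 2*(-12)² = 2*144 = 288)
n(q) = q + 2*q² (n(q) = (q² + q²) + q = 2*q² + q = q + 2*q²)
l(w, K) = 1/55 (l(w, K) = 1/(5*(1 + 2*5)) = 1/(5*(1 + 10)) = 1/(5*11) = 1/55)
√(-17104 + l((6 + 8)*3, F)) = √(-17104 + 1/55) = √(-940719/55) = I*√51739545/55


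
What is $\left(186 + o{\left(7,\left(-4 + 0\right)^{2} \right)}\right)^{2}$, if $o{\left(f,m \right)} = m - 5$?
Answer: $38809$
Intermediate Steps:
$o{\left(f,m \right)} = -5 + m$
$\left(186 + o{\left(7,\left(-4 + 0\right)^{2} \right)}\right)^{2} = \left(186 - \left(5 - \left(-4 + 0\right)^{2}\right)\right)^{2} = \left(186 - \left(5 - \left(-4\right)^{2}\right)\right)^{2} = \left(186 + \left(-5 + 16\right)\right)^{2} = \left(186 + 11\right)^{2} = 197^{2} = 38809$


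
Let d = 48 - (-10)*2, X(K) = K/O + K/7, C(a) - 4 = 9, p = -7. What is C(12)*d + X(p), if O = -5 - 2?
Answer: 884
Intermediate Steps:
O = -7
C(a) = 13 (C(a) = 4 + 9 = 13)
X(K) = 0 (X(K) = K/(-7) + K/7 = K*(-1/7) + K*(1/7) = -K/7 + K/7 = 0)
d = 68 (d = 48 - 1*(-20) = 48 + 20 = 68)
C(12)*d + X(p) = 13*68 + 0 = 884 + 0 = 884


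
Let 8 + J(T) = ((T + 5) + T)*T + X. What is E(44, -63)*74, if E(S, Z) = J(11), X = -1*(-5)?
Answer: 21756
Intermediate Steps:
X = 5
J(T) = -3 + T*(5 + 2*T) (J(T) = -8 + (((T + 5) + T)*T + 5) = -8 + (((5 + T) + T)*T + 5) = -8 + ((5 + 2*T)*T + 5) = -8 + (T*(5 + 2*T) + 5) = -8 + (5 + T*(5 + 2*T)) = -3 + T*(5 + 2*T))
E(S, Z) = 294 (E(S, Z) = -3 + 2*11**2 + 5*11 = -3 + 2*121 + 55 = -3 + 242 + 55 = 294)
E(44, -63)*74 = 294*74 = 21756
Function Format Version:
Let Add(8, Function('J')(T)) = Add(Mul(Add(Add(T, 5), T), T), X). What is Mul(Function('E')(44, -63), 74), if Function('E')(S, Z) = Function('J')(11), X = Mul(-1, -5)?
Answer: 21756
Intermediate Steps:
X = 5
Function('J')(T) = Add(-3, Mul(T, Add(5, Mul(2, T)))) (Function('J')(T) = Add(-8, Add(Mul(Add(Add(T, 5), T), T), 5)) = Add(-8, Add(Mul(Add(Add(5, T), T), T), 5)) = Add(-8, Add(Mul(Add(5, Mul(2, T)), T), 5)) = Add(-8, Add(Mul(T, Add(5, Mul(2, T))), 5)) = Add(-8, Add(5, Mul(T, Add(5, Mul(2, T))))) = Add(-3, Mul(T, Add(5, Mul(2, T)))))
Function('E')(S, Z) = 294 (Function('E')(S, Z) = Add(-3, Mul(2, Pow(11, 2)), Mul(5, 11)) = Add(-3, Mul(2, 121), 55) = Add(-3, 242, 55) = 294)
Mul(Function('E')(44, -63), 74) = Mul(294, 74) = 21756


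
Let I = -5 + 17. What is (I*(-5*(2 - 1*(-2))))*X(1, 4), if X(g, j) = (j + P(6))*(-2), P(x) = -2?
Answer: 960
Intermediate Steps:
X(g, j) = 4 - 2*j (X(g, j) = (j - 2)*(-2) = (-2 + j)*(-2) = 4 - 2*j)
I = 12
(I*(-5*(2 - 1*(-2))))*X(1, 4) = (12*(-5*(2 - 1*(-2))))*(4 - 2*4) = (12*(-5*(2 + 2)))*(4 - 8) = (12*(-5*4))*(-4) = (12*(-20))*(-4) = -240*(-4) = 960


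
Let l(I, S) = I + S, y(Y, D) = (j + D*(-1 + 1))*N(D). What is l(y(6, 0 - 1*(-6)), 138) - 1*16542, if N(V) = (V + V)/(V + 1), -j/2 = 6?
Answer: -114972/7 ≈ -16425.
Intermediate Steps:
j = -12 (j = -2*6 = -12)
N(V) = 2*V/(1 + V) (N(V) = (2*V)/(1 + V) = 2*V/(1 + V))
y(Y, D) = -24*D/(1 + D) (y(Y, D) = (-12 + D*(-1 + 1))*(2*D/(1 + D)) = (-12 + D*0)*(2*D/(1 + D)) = (-12 + 0)*(2*D/(1 + D)) = -24*D/(1 + D))
l(y(6, 0 - 1*(-6)), 138) - 1*16542 = (-24*(0 - 1*(-6))/(1 + (0 - 1*(-6))) + 138) - 1*16542 = (-24*(0 + 6)/(1 + (0 + 6)) + 138) - 16542 = (-24*6/(1 + 6) + 138) - 16542 = (-24*6/7 + 138) - 16542 = (-24*6*⅐ + 138) - 16542 = (-144/7 + 138) - 16542 = 822/7 - 16542 = -114972/7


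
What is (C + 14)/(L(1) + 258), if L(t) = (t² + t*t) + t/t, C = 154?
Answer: 56/87 ≈ 0.64368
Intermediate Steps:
L(t) = 1 + 2*t² (L(t) = (t² + t²) + 1 = 2*t² + 1 = 1 + 2*t²)
(C + 14)/(L(1) + 258) = (154 + 14)/((1 + 2*1²) + 258) = 168/((1 + 2*1) + 258) = 168/((1 + 2) + 258) = 168/(3 + 258) = 168/261 = 168*(1/261) = 56/87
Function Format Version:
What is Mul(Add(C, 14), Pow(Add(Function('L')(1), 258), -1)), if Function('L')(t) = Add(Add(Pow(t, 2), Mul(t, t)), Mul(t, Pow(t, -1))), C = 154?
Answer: Rational(56, 87) ≈ 0.64368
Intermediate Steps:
Function('L')(t) = Add(1, Mul(2, Pow(t, 2))) (Function('L')(t) = Add(Add(Pow(t, 2), Pow(t, 2)), 1) = Add(Mul(2, Pow(t, 2)), 1) = Add(1, Mul(2, Pow(t, 2))))
Mul(Add(C, 14), Pow(Add(Function('L')(1), 258), -1)) = Mul(Add(154, 14), Pow(Add(Add(1, Mul(2, Pow(1, 2))), 258), -1)) = Mul(168, Pow(Add(Add(1, Mul(2, 1)), 258), -1)) = Mul(168, Pow(Add(Add(1, 2), 258), -1)) = Mul(168, Pow(Add(3, 258), -1)) = Mul(168, Pow(261, -1)) = Mul(168, Rational(1, 261)) = Rational(56, 87)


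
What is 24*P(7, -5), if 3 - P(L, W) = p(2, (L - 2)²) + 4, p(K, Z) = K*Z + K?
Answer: -1272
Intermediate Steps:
p(K, Z) = K + K*Z
P(L, W) = -3 - 2*(-2 + L)² (P(L, W) = 3 - (2*(1 + (L - 2)²) + 4) = 3 - (2*(1 + (-2 + L)²) + 4) = 3 - ((2 + 2*(-2 + L)²) + 4) = 3 - (6 + 2*(-2 + L)²) = 3 + (-6 - 2*(-2 + L)²) = -3 - 2*(-2 + L)²)
24*P(7, -5) = 24*(-3 - 2*(-2 + 7)²) = 24*(-3 - 2*5²) = 24*(-3 - 2*25) = 24*(-3 - 50) = 24*(-53) = -1272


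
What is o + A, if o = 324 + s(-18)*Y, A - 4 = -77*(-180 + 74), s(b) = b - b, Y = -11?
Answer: 8490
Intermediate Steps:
s(b) = 0
A = 8166 (A = 4 - 77*(-180 + 74) = 4 - 77*(-106) = 4 + 8162 = 8166)
o = 324 (o = 324 + 0*(-11) = 324 + 0 = 324)
o + A = 324 + 8166 = 8490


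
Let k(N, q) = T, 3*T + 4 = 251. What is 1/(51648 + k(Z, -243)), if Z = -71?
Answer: 3/155191 ≈ 1.9331e-5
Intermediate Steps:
T = 247/3 (T = -4/3 + (⅓)*251 = -4/3 + 251/3 = 247/3 ≈ 82.333)
k(N, q) = 247/3
1/(51648 + k(Z, -243)) = 1/(51648 + 247/3) = 1/(155191/3) = 3/155191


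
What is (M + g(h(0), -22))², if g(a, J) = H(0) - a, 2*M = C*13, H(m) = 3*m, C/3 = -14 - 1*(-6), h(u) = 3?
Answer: 25281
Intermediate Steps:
C = -24 (C = 3*(-14 - 1*(-6)) = 3*(-14 + 6) = 3*(-8) = -24)
M = -156 (M = (-24*13)/2 = (½)*(-312) = -156)
g(a, J) = -a (g(a, J) = 3*0 - a = 0 - a = -a)
(M + g(h(0), -22))² = (-156 - 1*3)² = (-156 - 3)² = (-159)² = 25281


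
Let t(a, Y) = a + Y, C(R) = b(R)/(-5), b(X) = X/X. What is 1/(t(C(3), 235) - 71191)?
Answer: -5/354781 ≈ -1.4093e-5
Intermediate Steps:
b(X) = 1
C(R) = -1/5 (C(R) = 1/(-5) = 1*(-1/5) = -1/5)
t(a, Y) = Y + a
1/(t(C(3), 235) - 71191) = 1/((235 - 1/5) - 71191) = 1/(1174/5 - 71191) = 1/(-354781/5) = -5/354781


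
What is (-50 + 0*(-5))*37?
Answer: -1850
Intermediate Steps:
(-50 + 0*(-5))*37 = (-50 + 0)*37 = -50*37 = -1850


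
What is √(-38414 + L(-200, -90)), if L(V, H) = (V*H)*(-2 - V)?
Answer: √3525586 ≈ 1877.7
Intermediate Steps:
L(V, H) = H*V*(-2 - V) (L(V, H) = (H*V)*(-2 - V) = H*V*(-2 - V))
√(-38414 + L(-200, -90)) = √(-38414 - 1*(-90)*(-200)*(2 - 200)) = √(-38414 - 1*(-90)*(-200)*(-198)) = √(-38414 + 3564000) = √3525586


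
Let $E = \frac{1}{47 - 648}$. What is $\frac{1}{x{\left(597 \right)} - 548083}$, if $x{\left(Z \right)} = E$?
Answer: $- \frac{601}{329397884} \approx -1.8245 \cdot 10^{-6}$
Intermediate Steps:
$E = - \frac{1}{601}$ ($E = \frac{1}{-601} = - \frac{1}{601} \approx -0.0016639$)
$x{\left(Z \right)} = - \frac{1}{601}$
$\frac{1}{x{\left(597 \right)} - 548083} = \frac{1}{- \frac{1}{601} - 548083} = \frac{1}{- \frac{329397884}{601}} = - \frac{601}{329397884}$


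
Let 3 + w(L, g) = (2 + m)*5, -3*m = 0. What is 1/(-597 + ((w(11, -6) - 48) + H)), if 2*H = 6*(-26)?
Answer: -1/716 ≈ -0.0013966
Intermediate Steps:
m = 0 (m = -⅓*0 = 0)
H = -78 (H = (6*(-26))/2 = (½)*(-156) = -78)
w(L, g) = 7 (w(L, g) = -3 + (2 + 0)*5 = -3 + 2*5 = -3 + 10 = 7)
1/(-597 + ((w(11, -6) - 48) + H)) = 1/(-597 + ((7 - 48) - 78)) = 1/(-597 + (-41 - 78)) = 1/(-597 - 119) = 1/(-716) = -1/716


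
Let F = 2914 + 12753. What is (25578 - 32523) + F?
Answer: 8722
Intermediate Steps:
F = 15667
(25578 - 32523) + F = (25578 - 32523) + 15667 = -6945 + 15667 = 8722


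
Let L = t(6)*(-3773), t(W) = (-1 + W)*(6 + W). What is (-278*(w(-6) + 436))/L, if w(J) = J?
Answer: 5977/11319 ≈ 0.52805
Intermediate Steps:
L = -226380 (L = (-6 + 6² + 5*6)*(-3773) = (-6 + 36 + 30)*(-3773) = 60*(-3773) = -226380)
(-278*(w(-6) + 436))/L = -278*(-6 + 436)/(-226380) = -278*430*(-1/226380) = -119540*(-1/226380) = 5977/11319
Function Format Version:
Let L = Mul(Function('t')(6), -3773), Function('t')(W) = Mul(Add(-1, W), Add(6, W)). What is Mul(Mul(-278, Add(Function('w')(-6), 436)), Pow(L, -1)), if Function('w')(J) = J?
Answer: Rational(5977, 11319) ≈ 0.52805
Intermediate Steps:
L = -226380 (L = Mul(Add(-6, Pow(6, 2), Mul(5, 6)), -3773) = Mul(Add(-6, 36, 30), -3773) = Mul(60, -3773) = -226380)
Mul(Mul(-278, Add(Function('w')(-6), 436)), Pow(L, -1)) = Mul(Mul(-278, Add(-6, 436)), Pow(-226380, -1)) = Mul(Mul(-278, 430), Rational(-1, 226380)) = Mul(-119540, Rational(-1, 226380)) = Rational(5977, 11319)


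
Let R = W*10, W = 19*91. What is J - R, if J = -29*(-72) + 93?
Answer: -15109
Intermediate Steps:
W = 1729
R = 17290 (R = 1729*10 = 17290)
J = 2181 (J = 2088 + 93 = 2181)
J - R = 2181 - 1*17290 = 2181 - 17290 = -15109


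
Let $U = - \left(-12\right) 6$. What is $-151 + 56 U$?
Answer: $3881$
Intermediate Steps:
$U = 72$ ($U = \left(-1\right) \left(-72\right) = 72$)
$-151 + 56 U = -151 + 56 \cdot 72 = -151 + 4032 = 3881$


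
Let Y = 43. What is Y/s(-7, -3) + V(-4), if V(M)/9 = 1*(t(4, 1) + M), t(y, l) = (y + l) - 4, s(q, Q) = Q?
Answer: -124/3 ≈ -41.333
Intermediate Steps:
t(y, l) = -4 + l + y (t(y, l) = (l + y) - 4 = -4 + l + y)
V(M) = 9 + 9*M (V(M) = 9*(1*((-4 + 1 + 4) + M)) = 9*(1*(1 + M)) = 9*(1 + M) = 9 + 9*M)
Y/s(-7, -3) + V(-4) = 43/(-3) + (9 + 9*(-4)) = -⅓*43 + (9 - 36) = -43/3 - 27 = -124/3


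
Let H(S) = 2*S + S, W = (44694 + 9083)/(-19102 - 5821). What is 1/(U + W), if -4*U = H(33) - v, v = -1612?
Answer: -99692/42858361 ≈ -0.0023261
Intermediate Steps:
W = -53777/24923 (W = 53777/(-24923) = 53777*(-1/24923) = -53777/24923 ≈ -2.1577)
H(S) = 3*S
U = -1711/4 (U = -(3*33 - 1*(-1612))/4 = -(99 + 1612)/4 = -¼*1711 = -1711/4 ≈ -427.75)
1/(U + W) = 1/(-1711/4 - 53777/24923) = 1/(-42858361/99692) = -99692/42858361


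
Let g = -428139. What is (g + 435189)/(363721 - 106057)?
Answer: 1175/42944 ≈ 0.027361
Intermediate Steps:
(g + 435189)/(363721 - 106057) = (-428139 + 435189)/(363721 - 106057) = 7050/257664 = 7050*(1/257664) = 1175/42944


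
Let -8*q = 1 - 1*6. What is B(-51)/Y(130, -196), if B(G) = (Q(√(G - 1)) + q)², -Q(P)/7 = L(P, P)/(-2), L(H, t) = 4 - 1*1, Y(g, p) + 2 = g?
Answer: 7921/8192 ≈ 0.96692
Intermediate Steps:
Y(g, p) = -2 + g
q = 5/8 (q = -(1 - 1*6)/8 = -(1 - 6)/8 = -⅛*(-5) = 5/8 ≈ 0.62500)
L(H, t) = 3 (L(H, t) = 4 - 1 = 3)
Q(P) = 21/2 (Q(P) = -21/(-2) = -21*(-1)/2 = -7*(-3/2) = 21/2)
B(G) = 7921/64 (B(G) = (21/2 + 5/8)² = (89/8)² = 7921/64)
B(-51)/Y(130, -196) = 7921/(64*(-2 + 130)) = (7921/64)/128 = (7921/64)*(1/128) = 7921/8192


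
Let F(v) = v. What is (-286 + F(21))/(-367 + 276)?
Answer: 265/91 ≈ 2.9121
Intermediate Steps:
(-286 + F(21))/(-367 + 276) = (-286 + 21)/(-367 + 276) = -265/(-91) = -265*(-1/91) = 265/91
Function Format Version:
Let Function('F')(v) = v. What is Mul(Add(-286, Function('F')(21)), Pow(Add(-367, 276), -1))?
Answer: Rational(265, 91) ≈ 2.9121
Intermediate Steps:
Mul(Add(-286, Function('F')(21)), Pow(Add(-367, 276), -1)) = Mul(Add(-286, 21), Pow(Add(-367, 276), -1)) = Mul(-265, Pow(-91, -1)) = Mul(-265, Rational(-1, 91)) = Rational(265, 91)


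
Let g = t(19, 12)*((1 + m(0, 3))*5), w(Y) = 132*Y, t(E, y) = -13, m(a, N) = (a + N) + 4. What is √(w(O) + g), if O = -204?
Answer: 2*I*√6862 ≈ 165.67*I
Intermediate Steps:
m(a, N) = 4 + N + a (m(a, N) = (N + a) + 4 = 4 + N + a)
g = -520 (g = -13*(1 + (4 + 3 + 0))*5 = -13*(1 + 7)*5 = -104*5 = -13*40 = -520)
√(w(O) + g) = √(132*(-204) - 520) = √(-26928 - 520) = √(-27448) = 2*I*√6862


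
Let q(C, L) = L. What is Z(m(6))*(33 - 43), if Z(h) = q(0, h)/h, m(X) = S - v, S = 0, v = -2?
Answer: -10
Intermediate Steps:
m(X) = 2 (m(X) = 0 - 1*(-2) = 0 + 2 = 2)
Z(h) = 1 (Z(h) = h/h = 1)
Z(m(6))*(33 - 43) = 1*(33 - 43) = 1*(-10) = -10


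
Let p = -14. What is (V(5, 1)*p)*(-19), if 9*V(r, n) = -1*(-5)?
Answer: 1330/9 ≈ 147.78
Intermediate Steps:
V(r, n) = 5/9 (V(r, n) = (-1*(-5))/9 = (⅑)*5 = 5/9)
(V(5, 1)*p)*(-19) = ((5/9)*(-14))*(-19) = -70/9*(-19) = 1330/9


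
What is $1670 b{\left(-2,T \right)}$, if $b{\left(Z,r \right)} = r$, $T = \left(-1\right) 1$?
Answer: $-1670$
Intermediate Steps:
$T = -1$
$1670 b{\left(-2,T \right)} = 1670 \left(-1\right) = -1670$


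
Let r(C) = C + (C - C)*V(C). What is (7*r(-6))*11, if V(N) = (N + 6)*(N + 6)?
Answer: -462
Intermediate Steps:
V(N) = (6 + N)² (V(N) = (6 + N)*(6 + N) = (6 + N)²)
r(C) = C (r(C) = C + (C - C)*(6 + C)² = C + 0*(6 + C)² = C + 0 = C)
(7*r(-6))*11 = (7*(-6))*11 = -42*11 = -462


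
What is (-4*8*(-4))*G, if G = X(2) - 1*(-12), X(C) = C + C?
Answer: 2048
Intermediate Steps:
X(C) = 2*C
G = 16 (G = 2*2 - 1*(-12) = 4 + 12 = 16)
(-4*8*(-4))*G = (-4*8*(-4))*16 = -32*(-4)*16 = 128*16 = 2048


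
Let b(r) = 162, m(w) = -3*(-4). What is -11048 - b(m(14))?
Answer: -11210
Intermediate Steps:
m(w) = 12
-11048 - b(m(14)) = -11048 - 1*162 = -11048 - 162 = -11210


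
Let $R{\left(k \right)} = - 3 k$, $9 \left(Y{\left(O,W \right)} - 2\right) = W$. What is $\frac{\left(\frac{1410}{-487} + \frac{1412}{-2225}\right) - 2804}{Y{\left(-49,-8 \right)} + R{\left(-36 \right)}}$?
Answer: $- \frac{13689761373}{532035325} \approx -25.731$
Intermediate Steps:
$Y{\left(O,W \right)} = 2 + \frac{W}{9}$
$\frac{\left(\frac{1410}{-487} + \frac{1412}{-2225}\right) - 2804}{Y{\left(-49,-8 \right)} + R{\left(-36 \right)}} = \frac{\left(\frac{1410}{-487} + \frac{1412}{-2225}\right) - 2804}{\left(2 + \frac{1}{9} \left(-8\right)\right) - -108} = \frac{\left(1410 \left(- \frac{1}{487}\right) + 1412 \left(- \frac{1}{2225}\right)\right) - 2804}{\left(2 - \frac{8}{9}\right) + 108} = \frac{\left(- \frac{1410}{487} - \frac{1412}{2225}\right) - 2804}{\frac{10}{9} + 108} = \frac{- \frac{3824894}{1083575} - 2804}{\frac{982}{9}} = \left(- \frac{3042169194}{1083575}\right) \frac{9}{982} = - \frac{13689761373}{532035325}$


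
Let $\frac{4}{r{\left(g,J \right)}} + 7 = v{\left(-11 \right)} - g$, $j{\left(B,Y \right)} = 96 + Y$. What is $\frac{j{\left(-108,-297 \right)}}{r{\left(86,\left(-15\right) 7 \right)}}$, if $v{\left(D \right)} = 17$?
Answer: $3819$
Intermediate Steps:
$r{\left(g,J \right)} = \frac{4}{10 - g}$ ($r{\left(g,J \right)} = \frac{4}{-7 - \left(-17 + g\right)} = \frac{4}{10 - g}$)
$\frac{j{\left(-108,-297 \right)}}{r{\left(86,\left(-15\right) 7 \right)}} = \frac{96 - 297}{\left(-4\right) \frac{1}{-10 + 86}} = - \frac{201}{\left(-4\right) \frac{1}{76}} = - \frac{201}{- \frac{1}{19}} = \left(-201\right) \left(-19\right) = 3819$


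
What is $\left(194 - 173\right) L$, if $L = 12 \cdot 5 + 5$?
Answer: $1365$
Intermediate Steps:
$L = 65$ ($L = 60 + 5 = 65$)
$\left(194 - 173\right) L = \left(194 - 173\right) 65 = 21 \cdot 65 = 1365$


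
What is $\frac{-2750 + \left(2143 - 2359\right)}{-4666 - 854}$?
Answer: $\frac{1483}{2760} \approx 0.53732$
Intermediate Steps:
$\frac{-2750 + \left(2143 - 2359\right)}{-4666 - 854} = \frac{-2750 - 216}{-5520} = \left(-2966\right) \left(- \frac{1}{5520}\right) = \frac{1483}{2760}$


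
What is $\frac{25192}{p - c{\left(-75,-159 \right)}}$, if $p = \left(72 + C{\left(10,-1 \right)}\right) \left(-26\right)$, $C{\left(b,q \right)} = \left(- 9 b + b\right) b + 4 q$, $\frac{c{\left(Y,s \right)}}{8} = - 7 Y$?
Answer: $\frac{3149}{1854} \approx 1.6985$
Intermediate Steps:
$c{\left(Y,s \right)} = - 56 Y$ ($c{\left(Y,s \right)} = 8 \left(- 7 Y\right) = - 56 Y$)
$C{\left(b,q \right)} = - 8 b^{2} + 4 q$ ($C{\left(b,q \right)} = - 8 b b + 4 q = - 8 b^{2} + 4 q$)
$p = 19032$ ($p = \left(72 + \left(- 8 \cdot 10^{2} + 4 \left(-1\right)\right)\right) \left(-26\right) = \left(72 - 804\right) \left(-26\right) = \left(-732\right) \left(-26\right) = 19032$)
$\frac{25192}{p - c{\left(-75,-159 \right)}} = \frac{25192}{19032 - \left(-56\right) \left(-75\right)} = \frac{25192}{19032 - 4200} = \frac{25192}{14832} = 25192 \cdot \frac{1}{14832} = \frac{3149}{1854}$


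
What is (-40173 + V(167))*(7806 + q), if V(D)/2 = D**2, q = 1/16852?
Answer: 2052786456365/16852 ≈ 1.2181e+8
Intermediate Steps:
q = 1/16852 ≈ 5.9340e-5
V(D) = 2*D**2
(-40173 + V(167))*(7806 + q) = (-40173 + 2*167**2)*(7806 + 1/16852) = (-40173 + 2*27889)*(131546713/16852) = (-40173 + 55778)*(131546713/16852) = 15605*(131546713/16852) = 2052786456365/16852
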